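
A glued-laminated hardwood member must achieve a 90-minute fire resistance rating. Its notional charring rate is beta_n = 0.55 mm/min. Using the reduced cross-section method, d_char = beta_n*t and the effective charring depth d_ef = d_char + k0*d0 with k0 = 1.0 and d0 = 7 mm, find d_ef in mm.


d_char = 0.55 * 90 = 49.5 mm
d_ef = 49.5 + 1.0*7 = 56.5 mm

56.5 mm


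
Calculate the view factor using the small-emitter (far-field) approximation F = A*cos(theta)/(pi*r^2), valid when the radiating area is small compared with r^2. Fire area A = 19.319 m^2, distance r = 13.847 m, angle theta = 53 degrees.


cos(53 deg) = 0.60182
pi*r^2 = 602.37
F = 19.319 * 0.60182 / 602.37 = 0.019301

0.019301


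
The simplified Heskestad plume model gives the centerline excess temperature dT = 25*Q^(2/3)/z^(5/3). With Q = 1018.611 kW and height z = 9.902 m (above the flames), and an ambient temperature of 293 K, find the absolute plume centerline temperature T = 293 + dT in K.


Q^(2/3) = 101.24
z^(5/3) = 45.660
dT = 25 * 101.24 / 45.660 = 55.429 K
T = 293 + 55.429 = 348.43 K

348.43 K


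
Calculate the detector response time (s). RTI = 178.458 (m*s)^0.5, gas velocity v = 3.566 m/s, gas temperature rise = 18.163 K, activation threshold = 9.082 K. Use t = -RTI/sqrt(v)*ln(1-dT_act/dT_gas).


dT_act/dT_gas = 0.50003
ln(1 - 0.50003) = -0.69320
t = -178.458 / sqrt(3.566) * -0.69320 = 65.510 s

65.510 s


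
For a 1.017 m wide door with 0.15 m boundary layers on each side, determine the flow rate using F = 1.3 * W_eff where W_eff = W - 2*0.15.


W_eff = 1.017 - 0.30 = 0.717 m
F = 1.3 * 0.717 = 0.93210 persons/s

0.93210 persons/s


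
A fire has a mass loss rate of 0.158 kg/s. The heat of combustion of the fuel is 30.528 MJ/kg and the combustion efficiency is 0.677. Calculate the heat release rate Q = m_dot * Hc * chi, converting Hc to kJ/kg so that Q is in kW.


Hc = 30.528 MJ/kg = 30.528 * 1000 kJ/kg = 30528 kJ/kg
Q = 0.158 kg/s * 30528 kJ/kg * 0.677 = 3265.5 kW

3265.5 kW


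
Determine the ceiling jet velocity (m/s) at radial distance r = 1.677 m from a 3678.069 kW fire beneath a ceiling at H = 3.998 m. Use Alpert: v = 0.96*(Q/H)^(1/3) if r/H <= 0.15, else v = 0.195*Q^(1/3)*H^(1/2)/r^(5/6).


r/H = 1.677 / 3.998 = 0.41946
r/H > 0.15, so v = 0.195*Q^(1/3)*H^(1/2)/r^(5/6)
Q^(1/3) = 15.436
H^(1/2) = 1.9995
r^(5/6) = 1.5385
v = 0.195 * 15.436 * 1.9995 / 1.5385 = 3.9119 m/s

3.9119 m/s


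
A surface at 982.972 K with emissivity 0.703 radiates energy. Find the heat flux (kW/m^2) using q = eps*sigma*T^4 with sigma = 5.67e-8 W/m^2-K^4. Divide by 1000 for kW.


T^4 = 9.3361e+11
q = 0.703 * 5.67e-8 * 9.3361e+11 / 1000 = 37.214 kW/m^2

37.214 kW/m^2


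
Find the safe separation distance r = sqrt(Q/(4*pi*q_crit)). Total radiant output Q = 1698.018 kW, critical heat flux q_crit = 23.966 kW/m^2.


4*pi*q_crit = 301.17
Q/(4*pi*q_crit) = 5.6382
r = sqrt(5.6382) = 2.3745 m

2.3745 m


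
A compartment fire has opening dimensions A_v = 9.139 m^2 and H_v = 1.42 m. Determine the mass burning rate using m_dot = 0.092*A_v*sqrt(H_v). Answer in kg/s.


sqrt(H_v) = 1.1916
m_dot = 0.092 * 9.139 * 1.1916 = 1.0019 kg/s

1.0019 kg/s


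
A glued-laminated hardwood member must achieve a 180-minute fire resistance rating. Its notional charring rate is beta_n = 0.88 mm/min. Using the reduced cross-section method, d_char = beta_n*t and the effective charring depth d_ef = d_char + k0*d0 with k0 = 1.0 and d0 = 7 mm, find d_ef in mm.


d_char = 0.88 * 180 = 158.4 mm
d_ef = 158.4 + 1.0*7 = 165.4 mm

165.4 mm


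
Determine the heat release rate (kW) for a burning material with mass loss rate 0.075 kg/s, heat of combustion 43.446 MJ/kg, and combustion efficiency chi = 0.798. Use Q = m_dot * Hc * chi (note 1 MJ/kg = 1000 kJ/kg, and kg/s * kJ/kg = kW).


Hc = 43.446 MJ/kg = 43.446 * 1000 kJ/kg = 43446 kJ/kg
Q = 0.075 kg/s * 43446 kJ/kg * 0.798 = 2600.2 kW

2600.2 kW


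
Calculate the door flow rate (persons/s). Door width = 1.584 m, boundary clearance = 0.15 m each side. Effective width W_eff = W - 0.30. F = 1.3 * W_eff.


W_eff = 1.584 - 0.30 = 1.284 m
F = 1.3 * 1.284 = 1.6692 persons/s

1.6692 persons/s


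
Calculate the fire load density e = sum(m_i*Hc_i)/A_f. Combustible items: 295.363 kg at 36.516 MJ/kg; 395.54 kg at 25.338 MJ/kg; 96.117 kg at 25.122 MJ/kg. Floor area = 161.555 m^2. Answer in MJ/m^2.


Total energy = 295.363*36.516 + 395.54*25.338 + 96.117*25.122
= 10785.48 + 10022.19 + 2414.651
= 23222.32 MJ
e = 23222.32 / 161.555 = 143.74 MJ/m^2

143.74 MJ/m^2


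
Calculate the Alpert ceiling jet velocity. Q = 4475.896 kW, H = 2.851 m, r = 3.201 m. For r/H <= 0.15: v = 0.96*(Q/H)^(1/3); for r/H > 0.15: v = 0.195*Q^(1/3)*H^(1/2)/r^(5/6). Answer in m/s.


r/H = 3.201 / 2.851 = 1.1228
r/H > 0.15, so v = 0.195*Q^(1/3)*H^(1/2)/r^(5/6)
Q^(1/3) = 16.480
H^(1/2) = 1.6885
r^(5/6) = 2.6368
v = 0.195 * 16.480 * 1.6885 / 2.6368 = 2.0579 m/s

2.0579 m/s


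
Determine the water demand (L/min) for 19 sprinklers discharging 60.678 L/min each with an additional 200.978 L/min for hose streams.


Sprinkler demand = 19 * 60.678 = 1152.882 L/min
Total = 1152.882 + 200.978 = 1353.86 L/min

1353.86 L/min


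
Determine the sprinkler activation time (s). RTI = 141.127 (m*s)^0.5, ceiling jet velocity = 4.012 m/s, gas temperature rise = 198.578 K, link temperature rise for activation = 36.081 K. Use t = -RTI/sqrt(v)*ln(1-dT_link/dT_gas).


dT_link/dT_gas = 0.18170
ln(1 - 0.18170) = -0.20052
t = -141.127 / sqrt(4.012) * -0.20052 = 14.128 s

14.128 s


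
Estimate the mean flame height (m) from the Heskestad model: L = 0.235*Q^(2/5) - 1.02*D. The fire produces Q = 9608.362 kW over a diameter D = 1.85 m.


Q^(2/5) = 39.180
0.235 * Q^(2/5) = 9.2072
1.02 * D = 1.887
L = 7.3202 m

7.3202 m


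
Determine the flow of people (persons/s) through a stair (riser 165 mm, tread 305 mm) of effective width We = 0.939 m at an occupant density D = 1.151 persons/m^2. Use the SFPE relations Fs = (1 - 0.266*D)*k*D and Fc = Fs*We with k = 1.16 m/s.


1 - 0.266*D = 1 - 0.266*1.151 = 0.69383
Fs = 0.69383 * 1.16 * 1.151 = 0.92638 persons/(s*m)
Fc = 0.92638 * 0.939 = 0.86987 persons/s

0.86987 persons/s


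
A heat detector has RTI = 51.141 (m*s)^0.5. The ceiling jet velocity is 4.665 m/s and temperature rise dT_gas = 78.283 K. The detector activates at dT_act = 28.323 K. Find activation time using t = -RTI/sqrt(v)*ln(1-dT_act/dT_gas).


dT_act/dT_gas = 0.36180
ln(1 - 0.36180) = -0.44911
t = -51.141 / sqrt(4.665) * -0.44911 = 10.634 s

10.634 s


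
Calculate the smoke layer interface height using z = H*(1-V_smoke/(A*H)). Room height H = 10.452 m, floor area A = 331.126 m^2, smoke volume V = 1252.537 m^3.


V/(A*H) = 0.36191
1 - 0.36191 = 0.63809
z = 10.452 * 0.63809 = 6.6693 m

6.6693 m


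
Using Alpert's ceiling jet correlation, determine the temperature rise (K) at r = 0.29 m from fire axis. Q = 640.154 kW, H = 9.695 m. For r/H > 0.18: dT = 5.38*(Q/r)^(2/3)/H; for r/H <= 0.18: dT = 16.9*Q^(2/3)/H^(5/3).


r/H = 0.29 / 9.695 = 0.029912
r/H <= 0.18, so dT = 16.9*Q^(2/3)/H^(5/3)
Q^(2/3) = 74.277
H^(5/3) = 44.080
dT = 16.9 * 74.277 / 44.080 = 28.477 K

28.477 K


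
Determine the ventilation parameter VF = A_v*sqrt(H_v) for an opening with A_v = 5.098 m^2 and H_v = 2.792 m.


sqrt(H_v) = 1.6709
VF = 5.098 * 1.6709 = 8.5184 m^(5/2)

8.5184 m^(5/2)


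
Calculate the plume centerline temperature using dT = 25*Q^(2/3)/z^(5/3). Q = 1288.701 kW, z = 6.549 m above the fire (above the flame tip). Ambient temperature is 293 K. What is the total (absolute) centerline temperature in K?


Q^(2/3) = 118.42
z^(5/3) = 22.924
dT = 25 * 118.42 / 22.924 = 129.15 K
T = 293 + 129.15 = 422.15 K

422.15 K


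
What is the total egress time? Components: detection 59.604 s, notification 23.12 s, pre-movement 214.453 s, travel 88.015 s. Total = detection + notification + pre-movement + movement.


Total = 59.604 + 23.12 + 214.453 + 88.015 = 385.192 s

385.192 s


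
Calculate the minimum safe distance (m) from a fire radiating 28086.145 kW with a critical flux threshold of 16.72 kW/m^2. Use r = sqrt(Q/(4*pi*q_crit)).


4*pi*q_crit = 210.11
Q/(4*pi*q_crit) = 133.67
r = sqrt(133.67) = 11.562 m

11.562 m


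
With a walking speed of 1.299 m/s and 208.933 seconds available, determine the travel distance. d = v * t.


d = 1.299 * 208.933 = 271.40 m

271.40 m


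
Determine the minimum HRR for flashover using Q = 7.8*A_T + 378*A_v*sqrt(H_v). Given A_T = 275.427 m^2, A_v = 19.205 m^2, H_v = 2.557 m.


7.8*A_T = 2148.3
sqrt(H_v) = 1.5991
378*A_v*sqrt(H_v) = 11608
Q = 2148.3 + 11608 = 13757 kW

13757 kW


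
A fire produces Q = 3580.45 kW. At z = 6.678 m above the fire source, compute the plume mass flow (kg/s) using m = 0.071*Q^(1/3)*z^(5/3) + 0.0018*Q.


Q^(1/3) = 15.298
z^(5/3) = 23.682
First term = 0.071 * 15.298 * 23.682 = 25.723
Second term = 0.0018 * 3580.45 = 6.4448
m = 32.167 kg/s

32.167 kg/s


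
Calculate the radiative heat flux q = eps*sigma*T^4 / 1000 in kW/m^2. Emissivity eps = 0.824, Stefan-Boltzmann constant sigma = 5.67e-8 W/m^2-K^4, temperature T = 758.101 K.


T^4 = 3.3030e+11
q = 0.824 * 5.67e-8 * 3.3030e+11 / 1000 = 15.432 kW/m^2

15.432 kW/m^2


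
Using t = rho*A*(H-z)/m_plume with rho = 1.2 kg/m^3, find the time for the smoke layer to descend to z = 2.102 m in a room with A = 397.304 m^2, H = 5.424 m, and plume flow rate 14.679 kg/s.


H - z = 3.322 m
t = 1.2 * 397.304 * 3.322 / 14.679 = 107.90 s

107.90 s


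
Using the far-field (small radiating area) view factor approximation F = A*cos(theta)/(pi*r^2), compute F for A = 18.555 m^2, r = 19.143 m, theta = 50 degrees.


cos(50 deg) = 0.64279
pi*r^2 = 1151.3
F = 18.555 * 0.64279 / 1151.3 = 0.010360

0.010360


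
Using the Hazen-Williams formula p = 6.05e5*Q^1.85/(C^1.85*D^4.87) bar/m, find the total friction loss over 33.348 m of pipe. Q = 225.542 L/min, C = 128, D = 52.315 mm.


Q^1.85 = 22567
C^1.85 = 7913.0
D^4.87 = 2.3427e+08
p/m = 0.0073651 bar/m
p_total = 0.0073651 * 33.348 = 0.24561 bar

0.24561 bar


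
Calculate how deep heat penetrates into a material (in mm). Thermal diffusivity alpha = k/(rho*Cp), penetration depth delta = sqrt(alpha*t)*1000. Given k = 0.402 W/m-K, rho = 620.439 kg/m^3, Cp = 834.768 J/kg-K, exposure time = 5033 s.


alpha = 0.402 / (620.439 * 834.768) = 7.7618e-07 m^2/s
alpha * t = 0.0039065
delta = sqrt(0.0039065) * 1000 = 62.502 mm

62.502 mm


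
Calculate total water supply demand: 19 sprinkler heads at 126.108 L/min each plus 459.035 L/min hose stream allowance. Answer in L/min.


Sprinkler demand = 19 * 126.108 = 2396.052 L/min
Total = 2396.052 + 459.035 = 2855.087 L/min

2855.087 L/min


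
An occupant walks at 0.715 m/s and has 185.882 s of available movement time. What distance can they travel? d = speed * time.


d = 0.715 * 185.882 = 132.91 m

132.91 m


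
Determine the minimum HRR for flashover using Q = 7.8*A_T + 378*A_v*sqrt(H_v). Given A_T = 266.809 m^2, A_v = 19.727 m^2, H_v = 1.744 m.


7.8*A_T = 2081.1
sqrt(H_v) = 1.3206
378*A_v*sqrt(H_v) = 9847.5
Q = 2081.1 + 9847.5 = 11929 kW

11929 kW


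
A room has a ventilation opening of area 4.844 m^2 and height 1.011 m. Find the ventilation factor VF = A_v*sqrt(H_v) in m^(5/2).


sqrt(H_v) = 1.0055
VF = 4.844 * 1.0055 = 4.8706 m^(5/2)

4.8706 m^(5/2)


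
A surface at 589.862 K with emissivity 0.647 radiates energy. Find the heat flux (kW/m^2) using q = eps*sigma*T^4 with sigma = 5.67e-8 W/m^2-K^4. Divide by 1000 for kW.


T^4 = 1.2106e+11
q = 0.647 * 5.67e-8 * 1.2106e+11 / 1000 = 4.4411 kW/m^2

4.4411 kW/m^2


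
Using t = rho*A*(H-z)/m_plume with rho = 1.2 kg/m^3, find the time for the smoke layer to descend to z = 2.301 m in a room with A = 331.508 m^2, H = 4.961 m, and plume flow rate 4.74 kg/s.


H - z = 2.66 m
t = 1.2 * 331.508 * 2.66 / 4.74 = 223.24 s

223.24 s


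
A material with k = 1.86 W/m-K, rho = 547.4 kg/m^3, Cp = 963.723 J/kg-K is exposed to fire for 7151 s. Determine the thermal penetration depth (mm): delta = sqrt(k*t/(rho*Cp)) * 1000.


alpha = 1.86 / (547.4 * 963.723) = 3.5258e-06 m^2/s
alpha * t = 0.025213
delta = sqrt(0.025213) * 1000 = 158.79 mm

158.79 mm


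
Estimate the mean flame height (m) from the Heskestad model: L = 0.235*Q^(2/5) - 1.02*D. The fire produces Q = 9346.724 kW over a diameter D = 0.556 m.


Q^(2/5) = 38.749
0.235 * Q^(2/5) = 9.1061
1.02 * D = 0.56712
L = 8.5390 m

8.5390 m


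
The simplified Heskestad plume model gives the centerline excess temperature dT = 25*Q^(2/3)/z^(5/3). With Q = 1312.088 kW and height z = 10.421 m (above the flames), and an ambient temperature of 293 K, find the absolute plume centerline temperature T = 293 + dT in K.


Q^(2/3) = 119.85
z^(5/3) = 49.718
dT = 25 * 119.85 / 49.718 = 60.265 K
T = 293 + 60.265 = 353.27 K

353.27 K


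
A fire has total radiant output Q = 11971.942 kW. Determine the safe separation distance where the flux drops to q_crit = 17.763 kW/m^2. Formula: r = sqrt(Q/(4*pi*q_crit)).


4*pi*q_crit = 223.22
Q/(4*pi*q_crit) = 53.634
r = sqrt(53.634) = 7.3235 m

7.3235 m


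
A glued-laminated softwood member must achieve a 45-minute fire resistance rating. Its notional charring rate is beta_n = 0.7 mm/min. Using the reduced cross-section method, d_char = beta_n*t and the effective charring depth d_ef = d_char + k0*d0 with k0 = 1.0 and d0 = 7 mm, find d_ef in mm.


d_char = 0.7 * 45 = 31.5 mm
d_ef = 31.5 + 1.0*7 = 38.5 mm

38.5 mm


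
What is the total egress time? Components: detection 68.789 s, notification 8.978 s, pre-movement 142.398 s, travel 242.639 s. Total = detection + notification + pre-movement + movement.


Total = 68.789 + 8.978 + 142.398 + 242.639 = 462.804 s

462.804 s


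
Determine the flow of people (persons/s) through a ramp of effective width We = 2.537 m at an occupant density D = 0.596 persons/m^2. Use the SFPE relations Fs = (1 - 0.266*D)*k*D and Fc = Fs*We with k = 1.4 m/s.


1 - 0.266*D = 1 - 0.266*0.596 = 0.84146
Fs = 0.84146 * 1.4 * 0.596 = 0.70212 persons/(s*m)
Fc = 0.70212 * 2.537 = 1.7813 persons/s

1.7813 persons/s


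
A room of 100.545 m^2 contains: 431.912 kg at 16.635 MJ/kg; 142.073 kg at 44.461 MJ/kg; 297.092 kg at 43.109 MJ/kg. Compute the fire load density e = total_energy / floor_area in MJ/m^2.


Total energy = 431.912*16.635 + 142.073*44.461 + 297.092*43.109
= 7184.856 + 6316.708 + 12807.34
= 26308.90 MJ
e = 26308.90 / 100.545 = 261.66 MJ/m^2

261.66 MJ/m^2


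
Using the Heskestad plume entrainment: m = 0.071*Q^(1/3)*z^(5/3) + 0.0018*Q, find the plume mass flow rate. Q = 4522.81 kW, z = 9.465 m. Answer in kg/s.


Q^(1/3) = 16.537
z^(5/3) = 42.351
First term = 0.071 * 16.537 * 42.351 = 49.727
Second term = 0.0018 * 4522.81 = 8.1411
m = 57.868 kg/s

57.868 kg/s


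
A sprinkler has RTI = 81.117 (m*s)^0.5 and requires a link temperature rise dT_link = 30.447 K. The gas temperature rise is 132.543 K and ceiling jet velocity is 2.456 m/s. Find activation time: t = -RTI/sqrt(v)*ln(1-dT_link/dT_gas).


dT_link/dT_gas = 0.22971
ln(1 - 0.22971) = -0.26099
t = -81.117 / sqrt(2.456) * -0.26099 = 13.509 s

13.509 s


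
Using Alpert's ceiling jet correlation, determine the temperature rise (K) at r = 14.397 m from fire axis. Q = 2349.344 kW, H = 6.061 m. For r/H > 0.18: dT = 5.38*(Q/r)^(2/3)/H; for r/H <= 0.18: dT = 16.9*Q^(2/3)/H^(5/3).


r/H = 14.397 / 6.061 = 2.3754
r/H > 0.18, so dT = 5.38*(Q/r)^(2/3)/H
Q/r = 163.18
(Q/r)^(2/3) = 29.862
dT = 5.38 * 29.862 / 6.061 = 26.507 K

26.507 K


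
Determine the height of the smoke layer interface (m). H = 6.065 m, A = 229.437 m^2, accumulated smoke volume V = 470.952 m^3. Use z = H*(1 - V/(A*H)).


V/(A*H) = 0.33844
1 - 0.33844 = 0.66156
z = 6.065 * 0.66156 = 4.0124 m

4.0124 m


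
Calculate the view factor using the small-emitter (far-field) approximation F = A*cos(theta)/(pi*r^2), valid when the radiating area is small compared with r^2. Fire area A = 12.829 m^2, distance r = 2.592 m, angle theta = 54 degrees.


cos(54 deg) = 0.58779
pi*r^2 = 21.107
F = 12.829 * 0.58779 / 21.107 = 0.35727

0.35727


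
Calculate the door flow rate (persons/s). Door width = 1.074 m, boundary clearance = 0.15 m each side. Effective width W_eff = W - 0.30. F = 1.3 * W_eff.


W_eff = 1.074 - 0.30 = 0.774 m
F = 1.3 * 0.774 = 1.0062 persons/s

1.0062 persons/s


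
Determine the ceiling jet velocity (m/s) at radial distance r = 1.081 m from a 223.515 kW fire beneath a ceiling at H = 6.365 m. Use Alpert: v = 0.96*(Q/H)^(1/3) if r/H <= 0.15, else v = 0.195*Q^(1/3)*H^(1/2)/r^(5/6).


r/H = 1.081 / 6.365 = 0.16984
r/H > 0.15, so v = 0.195*Q^(1/3)*H^(1/2)/r^(5/6)
Q^(1/3) = 6.0688
H^(1/2) = 2.5229
r^(5/6) = 1.0671
v = 0.195 * 6.0688 * 2.5229 / 1.0671 = 2.7980 m/s

2.7980 m/s


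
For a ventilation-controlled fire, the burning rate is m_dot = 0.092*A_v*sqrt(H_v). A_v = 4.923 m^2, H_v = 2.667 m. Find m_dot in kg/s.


sqrt(H_v) = 1.6331
m_dot = 0.092 * 4.923 * 1.6331 = 0.73965 kg/s

0.73965 kg/s


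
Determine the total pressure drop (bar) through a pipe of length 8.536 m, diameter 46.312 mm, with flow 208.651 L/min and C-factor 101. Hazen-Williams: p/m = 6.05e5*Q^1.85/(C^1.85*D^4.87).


Q^1.85 = 19540
C^1.85 = 5105.0
D^4.87 = 1.2940e+08
p/m = 0.017896 bar/m
p_total = 0.017896 * 8.536 = 0.15276 bar

0.15276 bar


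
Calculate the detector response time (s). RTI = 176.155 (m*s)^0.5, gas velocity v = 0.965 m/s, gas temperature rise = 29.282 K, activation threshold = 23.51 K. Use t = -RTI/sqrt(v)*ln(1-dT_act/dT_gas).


dT_act/dT_gas = 0.80288
ln(1 - 0.80288) = -1.6240
t = -176.155 / sqrt(0.965) * -1.6240 = 291.21 s

291.21 s


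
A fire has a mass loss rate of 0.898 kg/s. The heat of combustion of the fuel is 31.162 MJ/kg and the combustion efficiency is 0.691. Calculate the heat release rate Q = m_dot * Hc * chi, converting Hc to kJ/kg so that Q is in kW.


Hc = 31.162 MJ/kg = 31.162 * 1000 kJ/kg = 31162 kJ/kg
Q = 0.898 kg/s * 31162 kJ/kg * 0.691 = 19337 kW

19337 kW


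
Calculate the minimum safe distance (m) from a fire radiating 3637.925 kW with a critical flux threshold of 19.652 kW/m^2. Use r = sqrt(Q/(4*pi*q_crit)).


4*pi*q_crit = 246.95
Q/(4*pi*q_crit) = 14.731
r = sqrt(14.731) = 3.8381 m

3.8381 m


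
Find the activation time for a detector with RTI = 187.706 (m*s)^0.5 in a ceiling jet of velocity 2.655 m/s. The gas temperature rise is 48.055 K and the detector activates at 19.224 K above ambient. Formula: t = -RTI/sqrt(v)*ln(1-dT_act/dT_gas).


dT_act/dT_gas = 0.40004
ln(1 - 0.40004) = -0.51089
t = -187.706 / sqrt(2.655) * -0.51089 = 58.854 s

58.854 s


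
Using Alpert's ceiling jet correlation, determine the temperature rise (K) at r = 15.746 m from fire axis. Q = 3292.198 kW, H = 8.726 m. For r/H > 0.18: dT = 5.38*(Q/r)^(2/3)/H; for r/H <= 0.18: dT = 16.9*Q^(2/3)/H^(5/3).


r/H = 15.746 / 8.726 = 1.8045
r/H > 0.18, so dT = 5.38*(Q/r)^(2/3)/H
Q/r = 209.08
(Q/r)^(2/3) = 35.227
dT = 5.38 * 35.227 / 8.726 = 21.719 K

21.719 K


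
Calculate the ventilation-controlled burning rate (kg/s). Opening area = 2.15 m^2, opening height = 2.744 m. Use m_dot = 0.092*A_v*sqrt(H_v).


sqrt(H_v) = 1.6565
m_dot = 0.092 * 2.15 * 1.6565 = 0.32766 kg/s

0.32766 kg/s


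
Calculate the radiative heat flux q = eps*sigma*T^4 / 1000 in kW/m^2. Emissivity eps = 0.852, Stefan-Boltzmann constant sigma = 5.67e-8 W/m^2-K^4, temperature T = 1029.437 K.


T^4 = 1.1231e+12
q = 0.852 * 5.67e-8 * 1.1231e+12 / 1000 = 54.253 kW/m^2

54.253 kW/m^2


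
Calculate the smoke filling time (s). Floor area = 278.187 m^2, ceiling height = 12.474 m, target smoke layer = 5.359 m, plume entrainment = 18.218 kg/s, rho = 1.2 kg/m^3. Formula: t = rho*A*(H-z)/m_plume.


H - z = 7.115 m
t = 1.2 * 278.187 * 7.115 / 18.218 = 130.37 s

130.37 s


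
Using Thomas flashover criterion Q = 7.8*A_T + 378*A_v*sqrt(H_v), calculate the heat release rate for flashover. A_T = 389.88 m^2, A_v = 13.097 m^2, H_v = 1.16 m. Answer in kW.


7.8*A_T = 3041.064
sqrt(H_v) = 1.0770
378*A_v*sqrt(H_v) = 5332.0
Q = 3041.064 + 5332.0 = 8373.1 kW

8373.1 kW


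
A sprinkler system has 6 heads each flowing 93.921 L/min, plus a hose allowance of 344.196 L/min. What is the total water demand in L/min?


Sprinkler demand = 6 * 93.921 = 563.526 L/min
Total = 563.526 + 344.196 = 907.722 L/min

907.722 L/min


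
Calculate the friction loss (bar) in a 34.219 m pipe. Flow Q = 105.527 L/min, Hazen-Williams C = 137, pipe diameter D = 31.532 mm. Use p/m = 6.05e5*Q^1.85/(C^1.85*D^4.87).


Q^1.85 = 5536.3
C^1.85 = 8972.9
D^4.87 = 1.9903e+07
p/m = 0.018755 bar/m
p_total = 0.018755 * 34.219 = 0.64179 bar

0.64179 bar


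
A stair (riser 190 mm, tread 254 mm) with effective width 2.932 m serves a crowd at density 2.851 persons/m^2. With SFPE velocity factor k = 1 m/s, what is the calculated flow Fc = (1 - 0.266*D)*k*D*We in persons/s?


1 - 0.266*D = 1 - 0.266*2.851 = 0.24163
Fs = 0.24163 * 1 * 2.851 = 0.68890 persons/(s*m)
Fc = 0.68890 * 2.932 = 2.0199 persons/s

2.0199 persons/s


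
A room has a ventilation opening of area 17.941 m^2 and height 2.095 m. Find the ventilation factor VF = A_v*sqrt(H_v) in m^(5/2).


sqrt(H_v) = 1.4474
VF = 17.941 * 1.4474 = 25.968 m^(5/2)

25.968 m^(5/2)


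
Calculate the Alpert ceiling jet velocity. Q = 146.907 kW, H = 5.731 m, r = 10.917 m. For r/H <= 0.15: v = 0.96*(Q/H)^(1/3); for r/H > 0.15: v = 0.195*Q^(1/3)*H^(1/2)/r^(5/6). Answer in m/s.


r/H = 10.917 / 5.731 = 1.9049
r/H > 0.15, so v = 0.195*Q^(1/3)*H^(1/2)/r^(5/6)
Q^(1/3) = 5.2765
H^(1/2) = 2.3940
r^(5/6) = 7.3297
v = 0.195 * 5.2765 * 2.3940 / 7.3297 = 0.33606 m/s

0.33606 m/s


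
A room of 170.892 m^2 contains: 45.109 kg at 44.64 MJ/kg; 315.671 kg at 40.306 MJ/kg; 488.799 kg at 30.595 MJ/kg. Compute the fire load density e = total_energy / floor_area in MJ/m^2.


Total energy = 45.109*44.64 + 315.671*40.306 + 488.799*30.595
= 2013.666 + 12723.44 + 14954.81
= 29691.91 MJ
e = 29691.91 / 170.892 = 173.75 MJ/m^2

173.75 MJ/m^2


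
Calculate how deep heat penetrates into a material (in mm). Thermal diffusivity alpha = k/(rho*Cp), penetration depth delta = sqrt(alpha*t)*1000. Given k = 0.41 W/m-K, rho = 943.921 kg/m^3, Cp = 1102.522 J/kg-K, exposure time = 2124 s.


alpha = 0.41 / (943.921 * 1102.522) = 3.9397e-07 m^2/s
alpha * t = 0.00083679
delta = sqrt(0.00083679) * 1000 = 28.927 mm

28.927 mm


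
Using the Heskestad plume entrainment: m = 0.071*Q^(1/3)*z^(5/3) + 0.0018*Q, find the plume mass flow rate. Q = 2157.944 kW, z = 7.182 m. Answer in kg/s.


Q^(1/3) = 12.923
z^(5/3) = 26.735
First term = 0.071 * 12.923 * 26.735 = 24.529
Second term = 0.0018 * 2157.944 = 3.8843
m = 28.413 kg/s

28.413 kg/s


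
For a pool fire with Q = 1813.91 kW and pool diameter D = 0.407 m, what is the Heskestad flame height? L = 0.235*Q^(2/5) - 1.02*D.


Q^(2/5) = 20.112
0.235 * Q^(2/5) = 4.7262
1.02 * D = 0.41514
L = 4.3111 m

4.3111 m


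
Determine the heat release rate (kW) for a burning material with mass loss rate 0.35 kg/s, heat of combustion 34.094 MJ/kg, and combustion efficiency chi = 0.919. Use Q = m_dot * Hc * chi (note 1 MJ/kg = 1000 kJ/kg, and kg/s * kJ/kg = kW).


Hc = 34.094 MJ/kg = 34.094 * 1000 kJ/kg = 34094 kJ/kg
Q = 0.35 kg/s * 34094 kJ/kg * 0.919 = 10966 kW

10966 kW


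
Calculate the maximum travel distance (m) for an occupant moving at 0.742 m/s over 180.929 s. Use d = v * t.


d = 0.742 * 180.929 = 134.25 m

134.25 m


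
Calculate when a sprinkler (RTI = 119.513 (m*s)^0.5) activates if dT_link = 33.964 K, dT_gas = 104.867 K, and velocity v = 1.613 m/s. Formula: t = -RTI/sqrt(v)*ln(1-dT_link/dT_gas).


dT_link/dT_gas = 0.32388
ln(1 - 0.32388) = -0.39138
t = -119.513 / sqrt(1.613) * -0.39138 = 36.830 s

36.830 s


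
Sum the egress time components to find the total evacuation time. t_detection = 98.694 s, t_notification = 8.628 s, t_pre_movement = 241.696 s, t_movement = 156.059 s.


Total = 98.694 + 8.628 + 241.696 + 156.059 = 505.077 s

505.077 s


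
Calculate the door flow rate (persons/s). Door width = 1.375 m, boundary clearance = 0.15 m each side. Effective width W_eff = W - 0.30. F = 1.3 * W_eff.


W_eff = 1.375 - 0.30 = 1.075 m
F = 1.3 * 1.075 = 1.3975 persons/s

1.3975 persons/s


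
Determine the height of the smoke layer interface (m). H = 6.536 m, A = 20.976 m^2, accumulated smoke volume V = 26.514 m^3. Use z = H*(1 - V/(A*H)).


V/(A*H) = 0.19339
1 - 0.19339 = 0.80661
z = 6.536 * 0.80661 = 5.2720 m

5.2720 m


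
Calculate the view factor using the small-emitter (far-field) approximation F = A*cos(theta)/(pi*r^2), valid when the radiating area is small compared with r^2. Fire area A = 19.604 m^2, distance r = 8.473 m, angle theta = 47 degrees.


cos(47 deg) = 0.68200
pi*r^2 = 225.54
F = 19.604 * 0.68200 / 225.54 = 0.059279

0.059279


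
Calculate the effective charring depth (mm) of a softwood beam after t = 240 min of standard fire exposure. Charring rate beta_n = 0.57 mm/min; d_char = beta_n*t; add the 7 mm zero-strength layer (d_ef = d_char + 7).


d_char = 0.57 * 240 = 136.8 mm
d_ef = 136.8 + 1.0*7 = 143.8 mm

143.8 mm


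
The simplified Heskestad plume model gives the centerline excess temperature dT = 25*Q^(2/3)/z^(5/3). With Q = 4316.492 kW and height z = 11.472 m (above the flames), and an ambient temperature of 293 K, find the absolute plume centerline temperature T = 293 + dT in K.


Q^(2/3) = 265.11
z^(5/3) = 58.353
dT = 25 * 265.11 / 58.353 = 113.58 K
T = 293 + 113.58 = 406.58 K

406.58 K


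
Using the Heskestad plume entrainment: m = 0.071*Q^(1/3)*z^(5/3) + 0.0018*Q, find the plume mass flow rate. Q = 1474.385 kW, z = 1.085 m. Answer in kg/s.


Q^(1/3) = 11.382
z^(5/3) = 1.1456
First term = 0.071 * 11.382 * 1.1456 = 0.92579
Second term = 0.0018 * 1474.385 = 2.6539
m = 3.5797 kg/s

3.5797 kg/s


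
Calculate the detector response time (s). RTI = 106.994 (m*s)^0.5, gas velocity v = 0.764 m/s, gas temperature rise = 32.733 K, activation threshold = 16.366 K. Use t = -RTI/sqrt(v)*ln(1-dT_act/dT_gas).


dT_act/dT_gas = 0.49998
ln(1 - 0.49998) = -0.69312
t = -106.994 / sqrt(0.764) * -0.69312 = 84.844 s

84.844 s


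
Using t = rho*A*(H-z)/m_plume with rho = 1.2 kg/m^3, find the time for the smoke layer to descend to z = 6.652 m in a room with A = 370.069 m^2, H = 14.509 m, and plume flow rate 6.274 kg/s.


H - z = 7.857 m
t = 1.2 * 370.069 * 7.857 / 6.274 = 556.13 s

556.13 s


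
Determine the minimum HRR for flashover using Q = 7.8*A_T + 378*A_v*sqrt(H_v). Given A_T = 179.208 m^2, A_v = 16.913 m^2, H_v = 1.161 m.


7.8*A_T = 1397.8
sqrt(H_v) = 1.0775
378*A_v*sqrt(H_v) = 6888.6
Q = 1397.8 + 6888.6 = 8286.4 kW

8286.4 kW


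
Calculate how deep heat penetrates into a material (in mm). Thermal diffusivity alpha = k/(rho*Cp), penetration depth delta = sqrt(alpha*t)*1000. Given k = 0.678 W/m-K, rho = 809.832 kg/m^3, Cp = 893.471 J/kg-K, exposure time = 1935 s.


alpha = 0.678 / (809.832 * 893.471) = 9.3703e-07 m^2/s
alpha * t = 0.0018132
delta = sqrt(0.0018132) * 1000 = 42.581 mm

42.581 mm


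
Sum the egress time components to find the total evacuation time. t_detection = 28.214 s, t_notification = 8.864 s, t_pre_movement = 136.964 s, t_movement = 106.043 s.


Total = 28.214 + 8.864 + 136.964 + 106.043 = 280.085 s

280.085 s


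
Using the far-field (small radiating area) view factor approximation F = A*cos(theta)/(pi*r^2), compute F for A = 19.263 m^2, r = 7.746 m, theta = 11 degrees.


cos(11 deg) = 0.98163
pi*r^2 = 188.50
F = 19.263 * 0.98163 / 188.50 = 0.10031

0.10031


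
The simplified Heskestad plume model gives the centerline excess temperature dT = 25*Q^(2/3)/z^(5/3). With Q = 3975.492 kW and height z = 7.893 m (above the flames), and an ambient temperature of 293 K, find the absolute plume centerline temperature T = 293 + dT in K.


Q^(2/3) = 250.95
z^(5/3) = 31.290
dT = 25 * 250.95 / 31.290 = 200.51 K
T = 293 + 200.51 = 493.51 K

493.51 K


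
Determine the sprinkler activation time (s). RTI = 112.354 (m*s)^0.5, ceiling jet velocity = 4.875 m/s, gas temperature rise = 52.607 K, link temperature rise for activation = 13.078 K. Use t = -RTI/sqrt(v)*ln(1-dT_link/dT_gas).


dT_link/dT_gas = 0.24860
ln(1 - 0.24860) = -0.28581
t = -112.354 / sqrt(4.875) * -0.28581 = 14.544 s

14.544 s


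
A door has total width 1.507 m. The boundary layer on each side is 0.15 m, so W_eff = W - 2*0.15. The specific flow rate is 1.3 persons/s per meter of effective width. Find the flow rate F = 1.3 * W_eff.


W_eff = 1.507 - 0.30 = 1.207 m
F = 1.3 * 1.207 = 1.5691 persons/s

1.5691 persons/s


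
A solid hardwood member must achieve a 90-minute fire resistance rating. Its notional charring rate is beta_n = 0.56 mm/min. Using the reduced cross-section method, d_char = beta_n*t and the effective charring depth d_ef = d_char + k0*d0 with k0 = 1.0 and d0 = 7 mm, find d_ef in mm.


d_char = 0.56 * 90 = 50.4 mm
d_ef = 50.4 + 1.0*7 = 57.4 mm

57.4 mm


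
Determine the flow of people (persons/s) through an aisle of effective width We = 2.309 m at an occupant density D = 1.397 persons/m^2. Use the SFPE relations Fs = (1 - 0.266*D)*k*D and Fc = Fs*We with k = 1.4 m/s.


1 - 0.266*D = 1 - 0.266*1.397 = 0.62840
Fs = 0.62840 * 1.4 * 1.397 = 1.2290 persons/(s*m)
Fc = 1.2290 * 2.309 = 2.8378 persons/s

2.8378 persons/s


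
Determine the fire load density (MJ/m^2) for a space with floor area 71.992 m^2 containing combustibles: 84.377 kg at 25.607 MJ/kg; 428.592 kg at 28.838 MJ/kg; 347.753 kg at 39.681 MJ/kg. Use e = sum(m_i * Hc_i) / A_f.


Total energy = 84.377*25.607 + 428.592*28.838 + 347.753*39.681
= 2160.642 + 12359.74 + 13799.19
= 28319.56 MJ
e = 28319.56 / 71.992 = 393.37 MJ/m^2

393.37 MJ/m^2


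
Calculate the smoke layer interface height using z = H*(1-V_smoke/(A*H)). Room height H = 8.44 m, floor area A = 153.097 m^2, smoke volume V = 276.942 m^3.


V/(A*H) = 0.21433
1 - 0.21433 = 0.78567
z = 8.44 * 0.78567 = 6.6311 m

6.6311 m


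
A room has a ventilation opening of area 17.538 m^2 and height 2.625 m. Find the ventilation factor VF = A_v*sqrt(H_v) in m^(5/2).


sqrt(H_v) = 1.6202
VF = 17.538 * 1.6202 = 28.415 m^(5/2)

28.415 m^(5/2)


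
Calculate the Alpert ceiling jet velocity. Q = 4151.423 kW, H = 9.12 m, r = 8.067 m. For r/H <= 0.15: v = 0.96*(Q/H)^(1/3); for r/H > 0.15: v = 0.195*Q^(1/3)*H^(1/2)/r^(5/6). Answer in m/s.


r/H = 8.067 / 9.12 = 0.88454
r/H > 0.15, so v = 0.195*Q^(1/3)*H^(1/2)/r^(5/6)
Q^(1/3) = 16.072
H^(1/2) = 3.0199
r^(5/6) = 5.6963
v = 0.195 * 16.072 * 3.0199 / 5.6963 = 1.6615 m/s

1.6615 m/s


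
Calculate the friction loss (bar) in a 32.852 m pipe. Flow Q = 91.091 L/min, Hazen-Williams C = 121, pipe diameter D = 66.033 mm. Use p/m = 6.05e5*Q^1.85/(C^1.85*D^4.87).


Q^1.85 = 4217.3
C^1.85 = 7131.0
D^4.87 = 7.2818e+08
p/m = 0.00049136 bar/m
p_total = 0.00049136 * 32.852 = 0.016142 bar

0.016142 bar


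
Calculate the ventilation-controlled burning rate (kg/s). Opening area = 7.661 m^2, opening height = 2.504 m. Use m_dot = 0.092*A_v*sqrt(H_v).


sqrt(H_v) = 1.5824
m_dot = 0.092 * 7.661 * 1.5824 = 1.1153 kg/s

1.1153 kg/s


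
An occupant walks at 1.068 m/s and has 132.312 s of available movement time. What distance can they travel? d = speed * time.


d = 1.068 * 132.312 = 141.31 m

141.31 m


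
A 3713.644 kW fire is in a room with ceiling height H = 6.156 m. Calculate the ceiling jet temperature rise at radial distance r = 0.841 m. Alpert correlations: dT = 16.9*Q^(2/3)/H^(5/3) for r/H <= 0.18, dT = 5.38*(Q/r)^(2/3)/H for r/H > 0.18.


r/H = 0.841 / 6.156 = 0.13661
r/H <= 0.18, so dT = 16.9*Q^(2/3)/H^(5/3)
Q^(2/3) = 239.81
H^(5/3) = 20.677
dT = 16.9 * 239.81 / 20.677 = 196.00 K

196.00 K


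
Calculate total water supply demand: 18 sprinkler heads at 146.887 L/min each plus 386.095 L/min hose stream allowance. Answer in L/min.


Sprinkler demand = 18 * 146.887 = 2643.966 L/min
Total = 2643.966 + 386.095 = 3030.061 L/min

3030.061 L/min


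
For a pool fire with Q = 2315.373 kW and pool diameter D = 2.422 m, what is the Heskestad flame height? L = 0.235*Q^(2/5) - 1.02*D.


Q^(2/5) = 22.174
0.235 * Q^(2/5) = 5.2109
1.02 * D = 2.4704
L = 2.7405 m

2.7405 m


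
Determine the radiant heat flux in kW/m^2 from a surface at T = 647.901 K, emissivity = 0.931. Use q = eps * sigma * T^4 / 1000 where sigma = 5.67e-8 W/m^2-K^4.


T^4 = 1.7621e+11
q = 0.931 * 5.67e-8 * 1.7621e+11 / 1000 = 9.3018 kW/m^2

9.3018 kW/m^2


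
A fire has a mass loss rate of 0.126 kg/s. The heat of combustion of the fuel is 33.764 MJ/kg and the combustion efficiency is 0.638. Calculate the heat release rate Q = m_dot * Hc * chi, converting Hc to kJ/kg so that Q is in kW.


Hc = 33.764 MJ/kg = 33.764 * 1000 kJ/kg = 33764 kJ/kg
Q = 0.126 kg/s * 33764 kJ/kg * 0.638 = 2714.2 kW

2714.2 kW


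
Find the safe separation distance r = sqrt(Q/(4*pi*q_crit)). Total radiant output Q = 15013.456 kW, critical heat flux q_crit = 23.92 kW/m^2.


4*pi*q_crit = 300.59
Q/(4*pi*q_crit) = 49.947
r = sqrt(49.947) = 7.0673 m

7.0673 m


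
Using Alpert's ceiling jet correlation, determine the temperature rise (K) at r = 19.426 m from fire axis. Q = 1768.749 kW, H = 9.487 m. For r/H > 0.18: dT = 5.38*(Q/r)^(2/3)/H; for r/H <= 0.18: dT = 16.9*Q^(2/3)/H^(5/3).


r/H = 19.426 / 9.487 = 2.0476
r/H > 0.18, so dT = 5.38*(Q/r)^(2/3)/H
Q/r = 91.051
(Q/r)^(2/3) = 20.239
dT = 5.38 * 20.239 / 9.487 = 11.477 K

11.477 K


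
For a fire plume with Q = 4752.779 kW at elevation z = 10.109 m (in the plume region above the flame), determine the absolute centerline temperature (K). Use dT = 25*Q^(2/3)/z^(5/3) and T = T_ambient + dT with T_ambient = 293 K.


Q^(2/3) = 282.68
z^(5/3) = 47.262
dT = 25 * 282.68 / 47.262 = 149.53 K
T = 293 + 149.53 = 442.53 K

442.53 K


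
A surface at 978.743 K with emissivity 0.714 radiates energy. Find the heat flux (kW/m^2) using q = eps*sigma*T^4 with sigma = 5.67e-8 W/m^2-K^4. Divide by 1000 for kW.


T^4 = 9.1764e+11
q = 0.714 * 5.67e-8 * 9.1764e+11 / 1000 = 37.150 kW/m^2

37.150 kW/m^2


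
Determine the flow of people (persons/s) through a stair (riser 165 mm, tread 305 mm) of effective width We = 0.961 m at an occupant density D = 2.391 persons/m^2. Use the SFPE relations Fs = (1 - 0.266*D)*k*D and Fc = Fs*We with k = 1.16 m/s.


1 - 0.266*D = 1 - 0.266*2.391 = 0.36399
Fs = 0.36399 * 1.16 * 2.391 = 1.0096 persons/(s*m)
Fc = 1.0096 * 0.961 = 0.97019 persons/s

0.97019 persons/s


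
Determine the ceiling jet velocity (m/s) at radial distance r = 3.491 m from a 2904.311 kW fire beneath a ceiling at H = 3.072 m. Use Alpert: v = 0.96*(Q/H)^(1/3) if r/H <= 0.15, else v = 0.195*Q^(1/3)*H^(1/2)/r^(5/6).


r/H = 3.491 / 3.072 = 1.1364
r/H > 0.15, so v = 0.195*Q^(1/3)*H^(1/2)/r^(5/6)
Q^(1/3) = 14.267
H^(1/2) = 1.7527
r^(5/6) = 2.8344
v = 0.195 * 14.267 * 1.7527 / 2.8344 = 1.7204 m/s

1.7204 m/s


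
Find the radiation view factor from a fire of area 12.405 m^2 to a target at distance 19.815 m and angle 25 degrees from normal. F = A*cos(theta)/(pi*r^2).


cos(25 deg) = 0.90631
pi*r^2 = 1233.5
F = 12.405 * 0.90631 / 1233.5 = 0.0091145

0.0091145


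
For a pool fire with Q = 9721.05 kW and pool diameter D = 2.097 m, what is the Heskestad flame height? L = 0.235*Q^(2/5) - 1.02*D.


Q^(2/5) = 39.363
0.235 * Q^(2/5) = 9.2502
1.02 * D = 2.1389
L = 7.1113 m

7.1113 m


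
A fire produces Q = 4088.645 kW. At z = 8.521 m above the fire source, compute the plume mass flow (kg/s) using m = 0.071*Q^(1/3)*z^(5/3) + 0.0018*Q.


Q^(1/3) = 15.990
z^(5/3) = 35.548
First term = 0.071 * 15.990 * 35.548 = 40.359
Second term = 0.0018 * 4088.645 = 7.3596
m = 47.718 kg/s

47.718 kg/s


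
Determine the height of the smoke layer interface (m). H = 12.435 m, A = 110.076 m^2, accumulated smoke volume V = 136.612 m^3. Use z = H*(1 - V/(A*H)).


V/(A*H) = 0.099805
1 - 0.099805 = 0.90020
z = 12.435 * 0.90020 = 11.194 m

11.194 m


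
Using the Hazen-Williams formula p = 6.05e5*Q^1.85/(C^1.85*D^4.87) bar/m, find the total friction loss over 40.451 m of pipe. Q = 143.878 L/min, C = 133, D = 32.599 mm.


Q^1.85 = 9824.0
C^1.85 = 8494.3
D^4.87 = 2.3405e+07
p/m = 0.029896 bar/m
p_total = 0.029896 * 40.451 = 1.2093 bar

1.2093 bar


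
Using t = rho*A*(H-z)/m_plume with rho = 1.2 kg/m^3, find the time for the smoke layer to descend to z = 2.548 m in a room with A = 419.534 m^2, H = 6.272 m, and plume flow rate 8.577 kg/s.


H - z = 3.724 m
t = 1.2 * 419.534 * 3.724 / 8.577 = 218.59 s

218.59 s


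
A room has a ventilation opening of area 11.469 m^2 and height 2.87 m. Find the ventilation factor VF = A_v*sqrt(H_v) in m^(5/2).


sqrt(H_v) = 1.6941
VF = 11.469 * 1.6941 = 19.430 m^(5/2)

19.430 m^(5/2)


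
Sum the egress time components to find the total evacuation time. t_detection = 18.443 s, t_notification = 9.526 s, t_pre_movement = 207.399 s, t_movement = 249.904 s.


Total = 18.443 + 9.526 + 207.399 + 249.904 = 485.272 s

485.272 s


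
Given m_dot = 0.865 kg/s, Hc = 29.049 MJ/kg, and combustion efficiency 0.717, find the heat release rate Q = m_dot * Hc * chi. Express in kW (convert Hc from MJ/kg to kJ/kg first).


Hc = 29.049 MJ/kg = 29.049 * 1000 kJ/kg = 29049 kJ/kg
Q = 0.865 kg/s * 29049 kJ/kg * 0.717 = 18016 kW

18016 kW


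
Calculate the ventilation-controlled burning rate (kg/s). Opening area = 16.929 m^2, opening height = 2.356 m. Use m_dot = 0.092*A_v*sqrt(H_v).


sqrt(H_v) = 1.5349
m_dot = 0.092 * 16.929 * 1.5349 = 2.3906 kg/s

2.3906 kg/s


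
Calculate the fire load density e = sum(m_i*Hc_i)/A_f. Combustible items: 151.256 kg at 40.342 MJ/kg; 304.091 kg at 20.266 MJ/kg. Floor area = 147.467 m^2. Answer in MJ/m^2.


Total energy = 151.256*40.342 + 304.091*20.266
= 6101.970 + 6162.708
= 12264.68 MJ
e = 12264.68 / 147.467 = 83.169 MJ/m^2

83.169 MJ/m^2


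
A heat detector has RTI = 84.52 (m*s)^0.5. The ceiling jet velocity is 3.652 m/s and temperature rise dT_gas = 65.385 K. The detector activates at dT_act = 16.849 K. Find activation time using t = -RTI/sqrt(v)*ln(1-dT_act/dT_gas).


dT_act/dT_gas = 0.25769
ln(1 - 0.25769) = -0.29799
t = -84.52 / sqrt(3.652) * -0.29799 = 13.179 s

13.179 s


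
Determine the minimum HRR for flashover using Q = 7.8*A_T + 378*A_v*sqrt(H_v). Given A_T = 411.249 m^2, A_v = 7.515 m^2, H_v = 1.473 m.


7.8*A_T = 3207.7
sqrt(H_v) = 1.2137
378*A_v*sqrt(H_v) = 3447.6
Q = 3207.7 + 3447.6 = 6655.4 kW

6655.4 kW


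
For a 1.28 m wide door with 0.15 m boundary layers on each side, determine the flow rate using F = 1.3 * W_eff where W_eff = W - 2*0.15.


W_eff = 1.28 - 0.30 = 0.98 m
F = 1.3 * 0.98 = 1.274 persons/s

1.274 persons/s


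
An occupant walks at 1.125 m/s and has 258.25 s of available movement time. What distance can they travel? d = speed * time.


d = 1.125 * 258.25 = 290.53 m

290.53 m


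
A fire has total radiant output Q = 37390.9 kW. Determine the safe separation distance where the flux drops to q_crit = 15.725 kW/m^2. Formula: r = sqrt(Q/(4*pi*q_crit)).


4*pi*q_crit = 197.61
Q/(4*pi*q_crit) = 189.22
r = sqrt(189.22) = 13.756 m

13.756 m


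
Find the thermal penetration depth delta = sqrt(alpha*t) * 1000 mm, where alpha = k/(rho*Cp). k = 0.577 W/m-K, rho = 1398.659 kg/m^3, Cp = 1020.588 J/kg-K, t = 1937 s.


alpha = 0.577 / (1398.659 * 1020.588) = 4.0422e-07 m^2/s
alpha * t = 0.00078297
delta = sqrt(0.00078297) * 1000 = 27.982 mm

27.982 mm


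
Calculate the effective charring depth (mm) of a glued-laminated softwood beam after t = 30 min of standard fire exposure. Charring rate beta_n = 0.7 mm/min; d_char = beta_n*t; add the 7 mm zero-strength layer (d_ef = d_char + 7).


d_char = 0.7 * 30 = 21 mm
d_ef = 21 + 1.0*7 = 28 mm

28 mm


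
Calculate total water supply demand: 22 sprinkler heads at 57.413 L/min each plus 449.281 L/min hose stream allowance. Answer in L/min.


Sprinkler demand = 22 * 57.413 = 1263.086 L/min
Total = 1263.086 + 449.281 = 1712.367 L/min

1712.367 L/min
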